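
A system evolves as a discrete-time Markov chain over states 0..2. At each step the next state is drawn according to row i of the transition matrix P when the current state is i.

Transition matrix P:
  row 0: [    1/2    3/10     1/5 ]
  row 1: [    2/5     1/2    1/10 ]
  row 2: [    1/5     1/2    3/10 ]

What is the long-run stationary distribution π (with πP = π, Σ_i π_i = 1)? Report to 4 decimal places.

π = [0.4054, 0.4189, 0.1757]

Balance equations π_j = Σ_i π_i·P[i][j]:
  π_0 = 1/2·π_0 + 2/5·π_1 + 1/5·π_2
  π_1 = 3/10·π_0 + 1/2·π_1 + 1/2·π_2
  normalize: π_0 + π_1 + π_2 = 1
Solving the linear system gives exactly π = [15/37, 31/74, 13/74].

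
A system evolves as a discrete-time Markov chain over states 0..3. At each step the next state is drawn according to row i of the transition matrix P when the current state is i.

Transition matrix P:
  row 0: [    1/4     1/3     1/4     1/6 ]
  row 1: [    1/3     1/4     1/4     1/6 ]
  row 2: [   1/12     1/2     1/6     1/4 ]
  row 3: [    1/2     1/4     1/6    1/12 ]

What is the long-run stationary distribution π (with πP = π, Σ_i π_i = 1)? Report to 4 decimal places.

π = [0.2837, 0.3281, 0.2176, 0.1706]

Balance equations π_j = Σ_i π_i·P[i][j]:
  π_0 = 1/4·π_0 + 1/3·π_1 + 1/12·π_2 + 1/2·π_3
  π_1 = 1/3·π_0 + 1/4·π_1 + 1/2·π_2 + 1/4·π_3
  π_2 = 1/4·π_0 + 1/4·π_1 + 1/6·π_2 + 1/6·π_3
  normalize: π_0 + π_1 + π_2 + π_3 = 1
Solving the linear system gives exactly π = [627/2210, 145/442, 37/170, 29/170].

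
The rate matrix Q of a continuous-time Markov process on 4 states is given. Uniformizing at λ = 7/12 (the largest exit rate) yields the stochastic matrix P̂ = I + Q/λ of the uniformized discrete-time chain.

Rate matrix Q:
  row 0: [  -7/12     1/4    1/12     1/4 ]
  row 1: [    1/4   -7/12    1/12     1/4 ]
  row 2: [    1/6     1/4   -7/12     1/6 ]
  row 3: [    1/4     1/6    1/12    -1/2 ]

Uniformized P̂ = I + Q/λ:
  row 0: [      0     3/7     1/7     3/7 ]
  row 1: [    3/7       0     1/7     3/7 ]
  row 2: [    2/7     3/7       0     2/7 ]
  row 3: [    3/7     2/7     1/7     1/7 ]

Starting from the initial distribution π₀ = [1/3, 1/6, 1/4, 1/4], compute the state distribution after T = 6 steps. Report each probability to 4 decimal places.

t=0: π = [0.3333, 0.1667, 0.2500, 0.2500]
t=1: π = [0.2500, 0.3214, 0.1071, 0.3214]
t=2: π = [0.3061, 0.2449, 0.1276, 0.3214]
t=3: π = [0.2792, 0.2777, 0.1246, 0.3185]
t=4: π = [0.2911, 0.2641, 0.1251, 0.3198]
t=5: π = [0.2859, 0.2697, 0.1250, 0.3193]
t=6: π = [0.2882, 0.2674, 0.1250, 0.3195]

π = [0.2882, 0.2674, 0.1250, 0.3195]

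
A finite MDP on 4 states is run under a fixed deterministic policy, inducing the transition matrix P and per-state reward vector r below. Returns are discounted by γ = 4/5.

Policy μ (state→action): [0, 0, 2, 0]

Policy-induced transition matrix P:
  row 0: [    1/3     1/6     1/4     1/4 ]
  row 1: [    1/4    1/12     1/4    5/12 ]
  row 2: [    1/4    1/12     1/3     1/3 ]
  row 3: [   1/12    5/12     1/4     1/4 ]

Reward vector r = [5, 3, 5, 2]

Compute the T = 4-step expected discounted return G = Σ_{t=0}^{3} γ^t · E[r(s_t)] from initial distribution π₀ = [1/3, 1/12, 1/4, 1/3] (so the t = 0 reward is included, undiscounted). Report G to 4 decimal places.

G = 11.0290

t=0: π = [0.3333, 0.0833, 0.2500, 0.3333], E[r] = 3.8333, γ^t·E[r] = 3.833333, running G = 3.833333
t=1: π = [0.2222, 0.2222, 0.2708, 0.2847], E[r] = 3.7014, γ^t·E[r] = 2.961111, running G = 6.794444
t=2: π = [0.2211, 0.1968, 0.2726, 0.3096], E[r] = 3.6777, γ^t·E[r] = 2.353704, running G = 9.148148
t=3: π = [0.2168, 0.2050, 0.2727, 0.3055], E[r] = 3.6736, γ^t·E[r] = 1.880864, running G = 11.029012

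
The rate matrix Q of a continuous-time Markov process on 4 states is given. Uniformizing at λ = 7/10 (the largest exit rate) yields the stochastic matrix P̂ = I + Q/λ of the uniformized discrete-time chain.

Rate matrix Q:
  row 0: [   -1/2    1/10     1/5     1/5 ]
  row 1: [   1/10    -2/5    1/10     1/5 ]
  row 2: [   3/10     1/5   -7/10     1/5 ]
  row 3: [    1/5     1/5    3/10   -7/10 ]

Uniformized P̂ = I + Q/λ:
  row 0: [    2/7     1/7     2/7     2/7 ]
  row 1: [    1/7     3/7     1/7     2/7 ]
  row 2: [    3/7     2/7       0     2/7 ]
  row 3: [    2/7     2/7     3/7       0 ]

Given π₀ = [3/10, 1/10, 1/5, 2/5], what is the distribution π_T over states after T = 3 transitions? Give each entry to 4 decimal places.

π = [0.2738, 0.2845, 0.2236, 0.2181]

t=0: π = [0.3000, 0.1000, 0.2000, 0.4000]
t=1: π = [0.3000, 0.2571, 0.2714, 0.1714]
t=2: π = [0.2878, 0.2796, 0.1959, 0.2367]
t=3: π = [0.2738, 0.2845, 0.2236, 0.2181]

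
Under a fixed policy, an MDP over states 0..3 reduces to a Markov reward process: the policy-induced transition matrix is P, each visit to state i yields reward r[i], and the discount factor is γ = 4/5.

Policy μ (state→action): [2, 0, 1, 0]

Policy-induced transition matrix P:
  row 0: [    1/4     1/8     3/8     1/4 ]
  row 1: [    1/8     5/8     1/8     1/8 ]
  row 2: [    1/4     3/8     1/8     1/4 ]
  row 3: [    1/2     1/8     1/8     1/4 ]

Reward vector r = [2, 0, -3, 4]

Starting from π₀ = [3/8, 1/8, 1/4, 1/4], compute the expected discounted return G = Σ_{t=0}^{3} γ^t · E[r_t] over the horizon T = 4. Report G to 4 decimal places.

t=0: π = [0.3750, 0.1250, 0.2500, 0.2500], E[r] = 1.0000, γ^t·E[r] = 1.000000, running G = 1.000000
t=1: π = [0.2969, 0.2500, 0.2188, 0.2344], E[r] = 0.8750, γ^t·E[r] = 0.700000, running G = 1.700000
t=2: π = [0.2773, 0.3047, 0.1992, 0.2188], E[r] = 0.8320, γ^t·E[r] = 0.532500, running G = 2.232500
t=3: π = [0.2666, 0.3271, 0.1943, 0.2119], E[r] = 0.7979, γ^t·E[r] = 0.408500, running G = 2.641000

G = 2.6410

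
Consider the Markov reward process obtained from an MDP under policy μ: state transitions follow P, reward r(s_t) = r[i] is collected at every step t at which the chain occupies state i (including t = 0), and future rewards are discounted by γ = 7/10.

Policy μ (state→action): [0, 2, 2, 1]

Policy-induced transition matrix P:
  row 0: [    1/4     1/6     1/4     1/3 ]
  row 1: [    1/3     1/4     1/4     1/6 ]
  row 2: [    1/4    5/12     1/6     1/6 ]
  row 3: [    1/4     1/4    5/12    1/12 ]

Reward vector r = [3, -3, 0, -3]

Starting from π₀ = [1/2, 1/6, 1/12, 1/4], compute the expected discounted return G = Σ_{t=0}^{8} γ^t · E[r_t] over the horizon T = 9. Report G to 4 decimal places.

t=0: π = [0.5000, 0.1667, 0.0833, 0.2500], E[r] = 0.2500, γ^t·E[r] = 0.250000, running G = 0.250000
t=1: π = [0.2639, 0.2222, 0.2847, 0.2292], E[r] = -0.5625, γ^t·E[r] = -0.393750, running G = -0.143750
t=2: π = [0.2685, 0.2755, 0.2645, 0.1916], E[r] = -0.5955, γ^t·E[r] = -0.291788, running G = -0.435538
t=3: π = [0.2730, 0.2717, 0.2599, 0.1955], E[r] = -0.5826, γ^t·E[r] = -0.199835, running G = -0.635373
t=4: π = [0.2726, 0.2706, 0.2609, 0.1959], E[r] = -0.5814, γ^t·E[r] = -0.139592, running G = -0.774966
t=5: π = [0.2725, 0.2708, 0.2609, 0.1958], E[r] = -0.5820, γ^t·E[r] = -0.097818, running G = -0.872784
t=6: π = [0.2726, 0.2708, 0.2609, 0.1958], E[r] = -0.5820, γ^t·E[r] = -0.068466, running G = -0.941250
t=7: π = [0.2726, 0.2708, 0.2609, 0.1958], E[r] = -0.5819, γ^t·E[r] = -0.047926, running G = -0.989176
t=8: π = [0.2726, 0.2708, 0.2609, 0.1958], E[r] = -0.5819, γ^t·E[r] = -0.033548, running G = -1.022724

G = -1.0227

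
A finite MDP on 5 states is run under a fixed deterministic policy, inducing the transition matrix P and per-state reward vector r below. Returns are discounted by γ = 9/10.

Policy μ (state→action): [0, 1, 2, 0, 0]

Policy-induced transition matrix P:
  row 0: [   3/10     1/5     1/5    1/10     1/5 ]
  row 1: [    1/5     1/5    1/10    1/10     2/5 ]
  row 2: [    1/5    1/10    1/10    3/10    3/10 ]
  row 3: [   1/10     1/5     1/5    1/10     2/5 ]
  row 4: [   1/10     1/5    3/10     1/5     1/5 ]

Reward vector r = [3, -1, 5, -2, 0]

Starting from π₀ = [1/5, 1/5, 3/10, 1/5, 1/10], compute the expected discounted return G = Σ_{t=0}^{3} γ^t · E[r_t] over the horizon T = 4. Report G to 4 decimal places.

G = 3.7723

t=0: π = [0.2000, 0.2000, 0.3000, 0.2000, 0.1000], E[r] = 1.5000, γ^t·E[r] = 1.500000, running G = 1.500000
t=1: π = [0.1900, 0.1700, 0.1600, 0.1700, 0.3100], E[r] = 0.8600, γ^t·E[r] = 0.774000, running G = 2.274000
t=2: π = [0.1710, 0.1840, 0.1980, 0.1630, 0.2840], E[r] = 0.9930, γ^t·E[r] = 0.804330, running G = 3.078330
t=3: π = [0.1724, 0.1802, 0.1902, 0.1680, 0.2892], E[r] = 0.9520, γ^t·E[r] = 0.694008, running G = 3.772338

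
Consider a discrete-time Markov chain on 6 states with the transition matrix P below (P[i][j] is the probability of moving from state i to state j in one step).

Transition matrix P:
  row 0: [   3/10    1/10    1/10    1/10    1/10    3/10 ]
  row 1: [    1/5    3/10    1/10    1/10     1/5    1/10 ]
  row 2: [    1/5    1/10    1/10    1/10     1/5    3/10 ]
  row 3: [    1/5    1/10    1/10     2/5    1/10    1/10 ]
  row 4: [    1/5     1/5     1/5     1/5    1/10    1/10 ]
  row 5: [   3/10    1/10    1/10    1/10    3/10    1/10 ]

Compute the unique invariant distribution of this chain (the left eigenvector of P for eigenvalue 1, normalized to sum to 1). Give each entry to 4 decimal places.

Balance equations π_j = Σ_i π_i·P[i][j]:
  π_0 = 3/10·π_0 + 1/5·π_1 + 1/5·π_2 + 1/5·π_3 + 1/5·π_4 + 3/10·π_5
  π_1 = 1/10·π_0 + 3/10·π_1 + 1/10·π_2 + 1/10·π_3 + 1/5·π_4 + 1/10·π_5
  π_2 = 1/10·π_0 + 1/10·π_1 + 1/10·π_2 + 1/10·π_3 + 1/5·π_4 + 1/10·π_5
  π_3 = 1/10·π_0 + 1/10·π_1 + 1/10·π_2 + 2/5·π_3 + 1/5·π_4 + 1/10·π_5
  π_4 = 1/10·π_0 + 1/5·π_1 + 1/5·π_2 + 1/10·π_3 + 1/10·π_4 + 3/10·π_5
  normalize: π_0 + π_1 + π_2 + π_3 + π_4 + π_5 = 1
Solving the linear system gives exactly π = [8267/34264, 2485/17132, 497/4283, 710/4283, 687/4283, 5875/34264].

π = [0.2413, 0.1451, 0.1160, 0.1658, 0.1604, 0.1715]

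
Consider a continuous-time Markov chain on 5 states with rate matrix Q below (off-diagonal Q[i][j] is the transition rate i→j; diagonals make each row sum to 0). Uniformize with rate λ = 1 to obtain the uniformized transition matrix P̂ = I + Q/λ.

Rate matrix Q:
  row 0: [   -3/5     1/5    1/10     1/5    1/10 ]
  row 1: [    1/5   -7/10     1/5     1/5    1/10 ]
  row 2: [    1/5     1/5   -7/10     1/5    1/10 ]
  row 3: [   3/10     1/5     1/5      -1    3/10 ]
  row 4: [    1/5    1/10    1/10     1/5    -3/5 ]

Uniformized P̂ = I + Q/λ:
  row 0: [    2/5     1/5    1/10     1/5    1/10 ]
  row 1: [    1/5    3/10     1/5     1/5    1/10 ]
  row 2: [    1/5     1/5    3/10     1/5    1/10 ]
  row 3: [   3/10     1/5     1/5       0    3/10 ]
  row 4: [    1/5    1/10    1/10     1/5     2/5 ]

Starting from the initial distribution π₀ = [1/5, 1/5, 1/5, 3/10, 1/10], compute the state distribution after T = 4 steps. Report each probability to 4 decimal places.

π = [0.2707, 0.2012, 0.1711, 0.1669, 0.1901]

t=0: π = [0.2000, 0.2000, 0.2000, 0.3000, 0.1000]
t=1: π = [0.2700, 0.2100, 0.1900, 0.1400, 0.1900]
t=2: π = [0.2680, 0.2020, 0.1730, 0.1720, 0.1850]
t=3: π = [0.2708, 0.2017, 0.1720, 0.1656, 0.1899]
t=4: π = [0.2707, 0.2012, 0.1711, 0.1669, 0.1901]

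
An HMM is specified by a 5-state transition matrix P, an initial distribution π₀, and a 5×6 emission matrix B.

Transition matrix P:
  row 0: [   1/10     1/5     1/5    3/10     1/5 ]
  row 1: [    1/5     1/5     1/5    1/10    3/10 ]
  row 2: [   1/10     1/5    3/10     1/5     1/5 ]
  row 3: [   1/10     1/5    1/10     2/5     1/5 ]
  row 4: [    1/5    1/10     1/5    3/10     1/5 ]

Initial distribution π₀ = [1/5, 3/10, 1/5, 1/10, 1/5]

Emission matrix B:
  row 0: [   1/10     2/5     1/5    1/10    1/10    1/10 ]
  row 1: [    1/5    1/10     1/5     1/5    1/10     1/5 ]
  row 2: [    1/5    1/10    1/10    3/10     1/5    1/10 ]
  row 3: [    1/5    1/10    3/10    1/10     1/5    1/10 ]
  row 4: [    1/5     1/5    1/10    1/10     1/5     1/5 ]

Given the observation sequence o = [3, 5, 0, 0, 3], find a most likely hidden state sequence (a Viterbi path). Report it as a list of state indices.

t=0: δ = [2.000e-02, 6.000e-02, 6.000e-02, 1.000e-02, 2.000e-02]  (obs o_0=3)
t=1: δ = [1.200e-03, 2.400e-03, 1.800e-03, 1.200e-03, 3.600e-03]  ψ = [1, 1, 2, 2, 1]  (obs o_1=5)
t=2: δ = [7.200e-05, 9.600e-05, 1.440e-04, 2.160e-04, 1.440e-04]  ψ = [4, 1, 4, 4, 1]  (obs o_2=0)
t=3: δ = [2.880e-06, 8.640e-06, 8.640e-06, 1.728e-05, 8.640e-06]  ψ = [4, 3, 2, 3, 3]  (obs o_3=0)
t=4: δ = [1.728e-07, 6.912e-07, 7.776e-07, 6.912e-07, 3.456e-07]  ψ = [1, 3, 2, 3, 3]  (obs o_4=3)
backtrack: best end state = 2; path = [1, 4, 2, 2, 2]

path = [1, 4, 2, 2, 2]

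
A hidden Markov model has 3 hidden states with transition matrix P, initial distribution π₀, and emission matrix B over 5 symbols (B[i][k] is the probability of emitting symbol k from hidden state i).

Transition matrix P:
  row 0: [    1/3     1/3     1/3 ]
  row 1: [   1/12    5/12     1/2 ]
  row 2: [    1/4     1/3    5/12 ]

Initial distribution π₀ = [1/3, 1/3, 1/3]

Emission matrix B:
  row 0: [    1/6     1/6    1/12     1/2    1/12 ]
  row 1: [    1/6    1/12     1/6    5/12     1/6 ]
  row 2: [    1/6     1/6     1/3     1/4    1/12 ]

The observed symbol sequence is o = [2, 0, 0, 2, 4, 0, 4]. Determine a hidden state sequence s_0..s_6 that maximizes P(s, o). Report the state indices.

t=0: δ = [2.778e-02, 5.556e-02, 1.111e-01]  (obs o_0=2)
t=1: δ = [4.630e-03, 6.173e-03, 7.716e-03]  ψ = [2, 2, 2]  (obs o_1=0)
t=2: δ = [3.215e-04, 4.287e-04, 5.358e-04]  ψ = [2, 1, 2]  (obs o_2=0)
t=3: δ = [1.116e-05, 2.977e-05, 7.442e-05]  ψ = [2, 1, 2]  (obs o_3=2)
t=4: δ = [1.550e-06, 4.135e-06, 2.584e-06]  ψ = [2, 2, 2]  (obs o_4=4)
t=5: δ = [1.077e-07, 2.871e-07, 3.445e-07]  ψ = [2, 1, 1]  (obs o_5=0)
t=6: δ = [7.178e-09, 1.994e-08, 1.196e-08]  ψ = [2, 1, 1]  (obs o_6=4)
backtrack: best end state = 1; path = [2, 2, 2, 2, 1, 1, 1]

path = [2, 2, 2, 2, 1, 1, 1]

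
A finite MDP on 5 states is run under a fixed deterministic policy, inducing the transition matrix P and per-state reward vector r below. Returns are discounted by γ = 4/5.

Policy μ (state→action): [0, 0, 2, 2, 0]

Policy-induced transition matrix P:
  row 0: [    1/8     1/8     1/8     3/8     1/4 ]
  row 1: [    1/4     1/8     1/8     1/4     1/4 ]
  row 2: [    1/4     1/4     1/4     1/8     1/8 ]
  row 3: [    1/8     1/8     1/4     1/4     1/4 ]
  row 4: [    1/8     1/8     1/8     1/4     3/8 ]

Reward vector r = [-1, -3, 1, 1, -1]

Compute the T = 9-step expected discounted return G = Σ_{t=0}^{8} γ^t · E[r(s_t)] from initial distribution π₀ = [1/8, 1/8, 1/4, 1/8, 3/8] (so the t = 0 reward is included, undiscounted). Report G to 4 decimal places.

G = -2.0150

t=0: π = [0.1250, 0.1250, 0.2500, 0.1250, 0.3750], E[r] = -0.5000, γ^t·E[r] = -0.500000, running G = -0.500000
t=1: π = [0.1719, 0.1563, 0.1719, 0.2344, 0.2656], E[r] = -0.5000, γ^t·E[r] = -0.400000, running G = -0.900000
t=2: π = [0.1660, 0.1465, 0.1758, 0.2500, 0.2617], E[r] = -0.4414, γ^t·E[r] = -0.282500, running G = -1.182500
t=3: π = [0.1653, 0.1470, 0.1782, 0.2488, 0.2607], E[r] = -0.4399, γ^t·E[r] = -0.225250, running G = -1.407750
t=4: π = [0.1656, 0.1473, 0.1784, 0.2484, 0.2603], E[r] = -0.4410, γ^t·E[r] = -0.180650, running G = -1.588400
t=5: π = [0.1657, 0.1473, 0.1783, 0.2484, 0.2602], E[r] = -0.4411, γ^t·E[r] = -0.144535, running G = -1.732935
t=6: π = [0.1657, 0.1473, 0.1783, 0.2484, 0.2602], E[r] = -0.4411, γ^t·E[r] = -0.115621, running G = -1.848556
t=7: π = [0.1657, 0.1473, 0.1783, 0.2484, 0.2602], E[r] = -0.4411, γ^t·E[r] = -0.092496, running G = -1.941051
t=8: π = [0.1657, 0.1473, 0.1783, 0.2484, 0.2602], E[r] = -0.4411, γ^t·E[r] = -0.073997, running G = -2.015048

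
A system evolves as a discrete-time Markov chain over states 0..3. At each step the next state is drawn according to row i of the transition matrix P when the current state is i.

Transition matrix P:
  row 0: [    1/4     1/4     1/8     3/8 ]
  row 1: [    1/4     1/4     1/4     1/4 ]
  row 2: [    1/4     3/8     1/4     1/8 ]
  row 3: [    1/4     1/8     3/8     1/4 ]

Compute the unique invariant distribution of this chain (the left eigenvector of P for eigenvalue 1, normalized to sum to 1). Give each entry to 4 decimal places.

Balance equations π_j = Σ_i π_i·P[i][j]:
  π_0 = 1/4·π_0 + 1/4·π_1 + 1/4·π_2 + 1/4·π_3
  π_1 = 1/4·π_0 + 1/4·π_1 + 3/8·π_2 + 1/8·π_3
  π_2 = 1/8·π_0 + 1/4·π_1 + 1/4·π_2 + 3/8·π_3
  normalize: π_0 + π_1 + π_2 + π_3 = 1
Solving the linear system gives exactly π = [1/4, 1/4, 1/4, 1/4].

π = [0.2500, 0.2500, 0.2500, 0.2500]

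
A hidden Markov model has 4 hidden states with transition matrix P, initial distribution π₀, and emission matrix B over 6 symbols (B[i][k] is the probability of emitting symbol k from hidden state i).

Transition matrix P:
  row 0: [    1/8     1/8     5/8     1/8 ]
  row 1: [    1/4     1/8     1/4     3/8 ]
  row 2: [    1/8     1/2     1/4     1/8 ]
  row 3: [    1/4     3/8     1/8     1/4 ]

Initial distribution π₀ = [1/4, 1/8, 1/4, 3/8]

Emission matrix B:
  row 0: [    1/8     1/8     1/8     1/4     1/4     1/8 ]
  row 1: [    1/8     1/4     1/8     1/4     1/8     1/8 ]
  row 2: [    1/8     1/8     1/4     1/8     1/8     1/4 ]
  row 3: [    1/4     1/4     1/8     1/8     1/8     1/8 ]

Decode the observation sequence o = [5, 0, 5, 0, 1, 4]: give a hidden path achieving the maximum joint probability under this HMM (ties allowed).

path = [2, 1, 2, 1, 3, 0]

t=0: δ = [3.125e-02, 1.562e-02, 6.250e-02, 4.688e-02]  (obs o_0=5)
t=1: δ = [1.465e-03, 3.906e-03, 2.441e-03, 2.930e-03]  ψ = [3, 2, 0, 3]  (obs o_1=0)
t=2: δ = [1.221e-04, 1.526e-04, 2.441e-04, 1.831e-04]  ψ = [1, 2, 1, 1]  (obs o_2=5)
t=3: δ = [5.722e-06, 1.526e-05, 9.537e-06, 1.431e-05]  ψ = [3, 2, 0, 1]  (obs o_3=0)
t=4: δ = [4.768e-07, 1.341e-06, 4.768e-07, 1.431e-06]  ψ = [1, 3, 1, 1]  (obs o_4=1)
t=5: δ = [8.941e-08, 6.706e-08, 4.191e-08, 6.286e-08]  ψ = [3, 3, 1, 1]  (obs o_5=4)
backtrack: best end state = 0; path = [2, 1, 2, 1, 3, 0]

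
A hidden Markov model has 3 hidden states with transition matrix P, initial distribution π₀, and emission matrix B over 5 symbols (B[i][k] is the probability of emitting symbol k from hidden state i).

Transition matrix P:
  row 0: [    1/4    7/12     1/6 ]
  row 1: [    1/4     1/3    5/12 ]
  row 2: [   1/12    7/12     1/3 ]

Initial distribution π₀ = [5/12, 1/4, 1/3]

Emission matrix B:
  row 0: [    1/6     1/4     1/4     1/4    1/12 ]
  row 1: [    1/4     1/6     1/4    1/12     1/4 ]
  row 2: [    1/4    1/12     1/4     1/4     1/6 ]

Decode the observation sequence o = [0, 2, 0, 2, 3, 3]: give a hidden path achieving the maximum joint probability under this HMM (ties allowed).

t=0: δ = [6.944e-02, 6.250e-02, 8.333e-02]  (obs o_0=0)
t=1: δ = [4.340e-03, 1.215e-02, 6.944e-03]  ψ = [0, 2, 2]  (obs o_1=2)
t=2: δ = [5.064e-04, 1.013e-03, 1.266e-03]  ψ = [1, 1, 1]  (obs o_2=0)
t=3: δ = [6.330e-05, 1.846e-04, 1.055e-04]  ψ = [1, 2, 1]  (obs o_3=2)
t=4: δ = [1.154e-05, 5.128e-06, 1.923e-05]  ψ = [1, 1, 1]  (obs o_4=3)
t=5: δ = [7.211e-07, 9.348e-07, 1.603e-06]  ψ = [0, 2, 2]  (obs o_5=3)
backtrack: best end state = 2; path = [2, 1, 2, 1, 2, 2]

path = [2, 1, 2, 1, 2, 2]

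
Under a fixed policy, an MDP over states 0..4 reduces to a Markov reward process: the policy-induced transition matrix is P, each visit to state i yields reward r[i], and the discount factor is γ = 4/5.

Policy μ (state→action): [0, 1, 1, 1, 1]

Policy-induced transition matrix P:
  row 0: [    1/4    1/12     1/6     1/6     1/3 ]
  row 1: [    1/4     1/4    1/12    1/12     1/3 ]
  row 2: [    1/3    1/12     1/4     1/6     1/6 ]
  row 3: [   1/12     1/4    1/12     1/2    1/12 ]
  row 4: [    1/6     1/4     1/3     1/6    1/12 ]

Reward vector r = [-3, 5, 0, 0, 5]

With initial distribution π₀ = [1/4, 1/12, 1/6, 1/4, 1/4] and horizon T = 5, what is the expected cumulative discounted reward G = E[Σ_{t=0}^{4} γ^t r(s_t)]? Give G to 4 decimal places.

G = 3.8664

t=0: π = [0.2500, 0.0833, 0.1667, 0.2500, 0.2500], E[r] = 0.9167, γ^t·E[r] = 0.916667, running G = 0.916667
t=1: π = [0.2014, 0.1806, 0.1944, 0.2431, 0.1806], E[r] = 1.2014, γ^t·E[r] = 0.961111, running G = 1.877778
t=2: π = [0.2106, 0.1840, 0.1777, 0.2326, 0.1950], E[r] = 1.2633, γ^t·E[r] = 0.808519, running G = 2.686296
t=3: π = [0.2098, 0.1853, 0.1793, 0.2289, 0.1968], E[r] = 1.2811, γ^t·E[r] = 0.655926, running G = 3.342222
t=4: π = [0.2104, 0.1852, 0.1799, 0.2275, 0.1970], E[r] = 1.2798, γ^t·E[r] = 0.524212, running G = 3.866435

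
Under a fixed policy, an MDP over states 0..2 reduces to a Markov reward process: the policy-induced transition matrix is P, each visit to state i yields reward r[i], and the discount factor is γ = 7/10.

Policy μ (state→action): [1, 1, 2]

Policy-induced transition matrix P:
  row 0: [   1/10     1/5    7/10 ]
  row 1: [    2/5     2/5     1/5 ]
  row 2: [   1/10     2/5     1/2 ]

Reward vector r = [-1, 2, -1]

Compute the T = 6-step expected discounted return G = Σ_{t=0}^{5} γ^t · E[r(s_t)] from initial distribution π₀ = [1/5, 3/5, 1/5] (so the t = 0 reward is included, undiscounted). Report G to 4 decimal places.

t=0: π = [0.2000, 0.6000, 0.2000], E[r] = 0.8000, γ^t·E[r] = 0.800000, running G = 0.800000
t=1: π = [0.2800, 0.3600, 0.3600], E[r] = 0.0800, γ^t·E[r] = 0.056000, running G = 0.856000
t=2: π = [0.2080, 0.3440, 0.4480], E[r] = 0.0320, γ^t·E[r] = 0.015680, running G = 0.871680
t=3: π = [0.2032, 0.3584, 0.4384], E[r] = 0.0752, γ^t·E[r] = 0.025794, running G = 0.897474
t=4: π = [0.2075, 0.3594, 0.4331], E[r] = 0.0781, γ^t·E[r] = 0.018747, running G = 0.916221
t=5: π = [0.2078, 0.3585, 0.4337], E[r] = 0.0755, γ^t·E[r] = 0.012687, running G = 0.928908

G = 0.9289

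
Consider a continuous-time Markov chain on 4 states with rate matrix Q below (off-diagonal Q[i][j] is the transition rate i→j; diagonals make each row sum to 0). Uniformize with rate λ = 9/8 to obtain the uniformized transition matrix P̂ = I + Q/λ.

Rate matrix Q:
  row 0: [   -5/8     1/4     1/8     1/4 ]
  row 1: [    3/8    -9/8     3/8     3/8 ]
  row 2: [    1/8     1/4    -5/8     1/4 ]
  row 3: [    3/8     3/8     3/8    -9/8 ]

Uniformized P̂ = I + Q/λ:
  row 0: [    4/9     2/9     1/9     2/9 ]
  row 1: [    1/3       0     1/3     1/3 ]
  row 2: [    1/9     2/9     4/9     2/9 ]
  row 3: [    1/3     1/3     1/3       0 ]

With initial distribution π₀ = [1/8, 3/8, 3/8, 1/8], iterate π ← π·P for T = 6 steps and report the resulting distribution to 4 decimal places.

π = [0.2998, 0.2002, 0.3002, 0.1998]

t=0: π = [0.1250, 0.3750, 0.3750, 0.1250]
t=1: π = [0.2639, 0.1528, 0.3472, 0.2361]
t=2: π = [0.2855, 0.2145, 0.3133, 0.1867]
t=3: π = [0.2954, 0.1953, 0.3047, 0.2046]
t=4: π = [0.2984, 0.2016, 0.3015, 0.1985]
t=5: π = [0.2995, 0.1995, 0.3005, 0.2005]
t=6: π = [0.2998, 0.2002, 0.3002, 0.1998]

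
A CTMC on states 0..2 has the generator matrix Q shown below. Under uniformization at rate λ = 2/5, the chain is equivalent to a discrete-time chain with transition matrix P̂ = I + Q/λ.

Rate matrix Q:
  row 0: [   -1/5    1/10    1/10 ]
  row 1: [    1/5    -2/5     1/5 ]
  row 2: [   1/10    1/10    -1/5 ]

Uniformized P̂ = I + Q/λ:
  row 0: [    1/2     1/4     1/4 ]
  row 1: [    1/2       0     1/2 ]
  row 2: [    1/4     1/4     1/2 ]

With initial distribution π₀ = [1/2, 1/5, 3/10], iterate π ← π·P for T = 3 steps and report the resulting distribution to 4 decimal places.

π = [0.4016, 0.2000, 0.3984]

t=0: π = [0.5000, 0.2000, 0.3000]
t=1: π = [0.4250, 0.2000, 0.3750]
t=2: π = [0.4063, 0.2000, 0.3938]
t=3: π = [0.4016, 0.2000, 0.3984]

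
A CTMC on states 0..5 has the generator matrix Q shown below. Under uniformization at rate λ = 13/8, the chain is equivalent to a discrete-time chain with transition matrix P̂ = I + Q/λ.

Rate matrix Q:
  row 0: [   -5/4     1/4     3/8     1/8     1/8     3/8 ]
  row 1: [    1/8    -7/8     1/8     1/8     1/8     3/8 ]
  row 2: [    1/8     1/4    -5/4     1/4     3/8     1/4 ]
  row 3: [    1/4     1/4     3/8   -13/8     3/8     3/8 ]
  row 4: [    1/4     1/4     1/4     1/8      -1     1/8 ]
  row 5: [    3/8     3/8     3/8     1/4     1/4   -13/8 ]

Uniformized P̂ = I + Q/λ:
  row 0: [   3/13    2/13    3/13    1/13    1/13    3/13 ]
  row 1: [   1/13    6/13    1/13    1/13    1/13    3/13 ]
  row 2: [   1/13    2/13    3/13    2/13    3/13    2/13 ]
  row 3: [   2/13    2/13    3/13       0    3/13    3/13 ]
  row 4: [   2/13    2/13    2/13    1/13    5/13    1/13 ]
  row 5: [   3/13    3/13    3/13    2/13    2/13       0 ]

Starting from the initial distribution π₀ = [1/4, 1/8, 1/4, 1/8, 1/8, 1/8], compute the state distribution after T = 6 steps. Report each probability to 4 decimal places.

π = [0.1445, 0.2391, 0.1795, 0.0952, 0.1892, 0.1526]

t=0: π = [0.2500, 0.1250, 0.2500, 0.1250, 0.1250, 0.1250]
t=1: π = [0.1538, 0.2019, 0.2019, 0.0962, 0.1827, 0.1635]
t=2: π = [0.1472, 0.2286, 0.1857, 0.0976, 0.1916, 0.1494]
t=3: π = [0.1448, 0.2357, 0.1809, 0.0952, 0.1909, 0.1525]
t=4: π = [0.1447, 0.2381, 0.1798, 0.0952, 0.1899, 0.1523]
t=5: π = [0.1445, 0.2388, 0.1795, 0.0951, 0.1894, 0.1526]
t=6: π = [0.1445, 0.2391, 0.1795, 0.0952, 0.1892, 0.1526]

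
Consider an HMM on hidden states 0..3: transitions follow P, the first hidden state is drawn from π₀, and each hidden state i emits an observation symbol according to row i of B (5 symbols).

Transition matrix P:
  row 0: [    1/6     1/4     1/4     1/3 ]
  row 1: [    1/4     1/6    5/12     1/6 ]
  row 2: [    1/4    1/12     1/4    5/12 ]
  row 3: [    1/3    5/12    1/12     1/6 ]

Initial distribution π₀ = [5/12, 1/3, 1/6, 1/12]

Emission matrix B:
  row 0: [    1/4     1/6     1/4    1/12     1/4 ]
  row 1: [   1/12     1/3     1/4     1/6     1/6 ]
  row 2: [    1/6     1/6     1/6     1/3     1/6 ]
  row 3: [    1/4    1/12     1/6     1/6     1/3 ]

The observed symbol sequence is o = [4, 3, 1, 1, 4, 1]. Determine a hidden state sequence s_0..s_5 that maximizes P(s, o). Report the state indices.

t=0: δ = [1.042e-01, 5.556e-02, 2.778e-02, 2.778e-02]  (obs o_0=4)
t=1: δ = [1.447e-03, 4.340e-03, 8.681e-03, 5.787e-03]  ψ = [0, 0, 0, 0]  (obs o_1=3)
t=2: δ = [3.617e-04, 8.038e-04, 3.617e-04, 3.014e-04]  ψ = [2, 3, 2, 2]  (obs o_2=1)
t=3: δ = [3.349e-05, 4.465e-05, 5.582e-05, 1.256e-05]  ψ = [1, 1, 1, 2]  (obs o_3=1)
t=4: δ = [3.489e-06, 1.395e-06, 3.101e-06, 7.752e-06]  ψ = [2, 0, 1, 2]  (obs o_4=4)
t=5: δ = [4.307e-07, 1.077e-06, 1.454e-07, 1.077e-07]  ψ = [3, 3, 0, 2]  (obs o_5=1)
backtrack: best end state = 1; path = [0, 3, 1, 2, 3, 1]

path = [0, 3, 1, 2, 3, 1]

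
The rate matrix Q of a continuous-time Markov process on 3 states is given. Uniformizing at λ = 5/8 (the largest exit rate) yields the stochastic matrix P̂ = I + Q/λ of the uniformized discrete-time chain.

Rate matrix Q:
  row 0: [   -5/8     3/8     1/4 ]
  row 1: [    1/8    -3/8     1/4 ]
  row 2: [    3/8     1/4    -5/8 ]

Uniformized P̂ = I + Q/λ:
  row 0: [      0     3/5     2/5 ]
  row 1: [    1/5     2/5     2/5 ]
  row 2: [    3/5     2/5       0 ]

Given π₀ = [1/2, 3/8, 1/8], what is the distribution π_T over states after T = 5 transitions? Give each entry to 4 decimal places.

π = [0.2586, 0.4540, 0.2874]

t=0: π = [0.5000, 0.3750, 0.1250]
t=1: π = [0.1500, 0.5000, 0.3500]
t=2: π = [0.3100, 0.4300, 0.2600]
t=3: π = [0.2420, 0.4620, 0.2960]
t=4: π = [0.2700, 0.4484, 0.2816]
t=5: π = [0.2586, 0.4540, 0.2874]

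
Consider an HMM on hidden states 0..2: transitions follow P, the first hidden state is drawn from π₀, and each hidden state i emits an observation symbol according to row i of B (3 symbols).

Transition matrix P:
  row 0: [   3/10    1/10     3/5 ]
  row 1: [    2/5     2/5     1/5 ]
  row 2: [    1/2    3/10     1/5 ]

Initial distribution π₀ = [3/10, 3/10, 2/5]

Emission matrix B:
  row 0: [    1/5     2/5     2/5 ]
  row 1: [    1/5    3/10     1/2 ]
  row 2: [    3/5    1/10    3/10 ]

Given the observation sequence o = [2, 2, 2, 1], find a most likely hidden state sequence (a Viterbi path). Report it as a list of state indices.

t=0: δ = [1.200e-01, 1.500e-01, 1.200e-01]  (obs o_0=2)
t=1: δ = [2.400e-02, 3.000e-02, 2.160e-02]  ψ = [1, 1, 0]  (obs o_1=2)
t=2: δ = [4.800e-03, 6.000e-03, 4.320e-03]  ψ = [1, 1, 0]  (obs o_2=2)
t=3: δ = [9.600e-04, 7.200e-04, 2.880e-04]  ψ = [1, 1, 0]  (obs o_3=1)
backtrack: best end state = 0; path = [1, 1, 1, 0]

path = [1, 1, 1, 0]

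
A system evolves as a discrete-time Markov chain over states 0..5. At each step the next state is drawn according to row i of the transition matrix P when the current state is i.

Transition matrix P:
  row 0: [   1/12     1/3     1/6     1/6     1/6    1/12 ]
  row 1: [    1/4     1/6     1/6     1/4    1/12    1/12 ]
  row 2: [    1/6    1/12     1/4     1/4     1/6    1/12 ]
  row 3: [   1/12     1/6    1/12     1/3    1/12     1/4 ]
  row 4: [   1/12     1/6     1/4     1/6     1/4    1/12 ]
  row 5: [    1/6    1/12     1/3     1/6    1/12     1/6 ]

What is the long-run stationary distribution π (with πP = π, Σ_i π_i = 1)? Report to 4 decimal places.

π = [0.1379, 0.1621, 0.1968, 0.2359, 0.1335, 0.1338]

Balance equations π_j = Σ_i π_i·P[i][j]:
  π_0 = 1/12·π_0 + 1/4·π_1 + 1/6·π_2 + 1/12·π_3 + 1/12·π_4 + 1/6·π_5
  π_1 = 1/3·π_0 + 1/6·π_1 + 1/12·π_2 + 1/6·π_3 + 1/6·π_4 + 1/12·π_5
  π_2 = 1/6·π_0 + 1/6·π_1 + 1/4·π_2 + 1/12·π_3 + 1/4·π_4 + 1/3·π_5
  π_3 = 1/6·π_0 + 1/4·π_1 + 1/4·π_2 + 1/3·π_3 + 1/6·π_4 + 1/6·π_5
  π_4 = 1/6·π_0 + 1/12·π_1 + 1/6·π_2 + 1/12·π_3 + 1/4·π_4 + 1/12·π_5
  normalize: π_0 + π_1 + π_2 + π_3 + π_4 + π_5 = 1
Solving the linear system gives exactly π = [6469/46910, 3802/23455, 18467/93820, 44263/187640, 5009/37528, 12553/93820].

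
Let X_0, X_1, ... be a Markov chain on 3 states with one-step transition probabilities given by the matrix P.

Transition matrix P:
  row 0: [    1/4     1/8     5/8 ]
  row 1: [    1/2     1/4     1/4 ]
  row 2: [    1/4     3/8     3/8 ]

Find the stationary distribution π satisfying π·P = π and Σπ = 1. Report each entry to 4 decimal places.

Balance equations π_j = Σ_i π_i·P[i][j]:
  π_0 = 1/4·π_0 + 1/2·π_1 + 1/4·π_2
  π_1 = 1/8·π_0 + 1/4·π_1 + 3/8·π_2
  normalize: π_0 + π_1 + π_2 = 1
Solving the linear system gives exactly π = [6/19, 5/19, 8/19].

π = [0.3158, 0.2632, 0.4211]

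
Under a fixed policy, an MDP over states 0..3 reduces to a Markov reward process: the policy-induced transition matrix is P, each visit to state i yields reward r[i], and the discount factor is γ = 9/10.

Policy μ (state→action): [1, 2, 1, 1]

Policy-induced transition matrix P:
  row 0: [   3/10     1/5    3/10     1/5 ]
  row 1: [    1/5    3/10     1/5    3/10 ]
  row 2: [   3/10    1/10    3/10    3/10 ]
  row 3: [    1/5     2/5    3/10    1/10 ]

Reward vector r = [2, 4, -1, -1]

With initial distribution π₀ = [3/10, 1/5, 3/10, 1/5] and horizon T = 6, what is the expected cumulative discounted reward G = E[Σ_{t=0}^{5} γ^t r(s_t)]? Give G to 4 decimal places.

G = 4.4370

t=0: π = [0.3000, 0.2000, 0.3000, 0.2000], E[r] = 0.9000, γ^t·E[r] = 0.900000, running G = 0.900000
t=1: π = [0.2600, 0.2300, 0.2800, 0.2300], E[r] = 0.9300, γ^t·E[r] = 0.837000, running G = 1.737000
t=2: π = [0.2540, 0.2410, 0.2770, 0.2280], E[r] = 0.9670, γ^t·E[r] = 0.783270, running G = 2.520270
t=3: π = [0.2531, 0.2420, 0.2759, 0.2290], E[r] = 0.9693, γ^t·E[r] = 0.706620, running G = 3.226890
t=4: π = [0.2529, 0.2424, 0.2758, 0.2289], E[r] = 0.9708, γ^t·E[r] = 0.636909, running G = 3.863799
t=5: π = [0.2529, 0.2424, 0.2758, 0.2289], E[r] = 0.9708, γ^t·E[r] = 0.573251, running G = 4.437049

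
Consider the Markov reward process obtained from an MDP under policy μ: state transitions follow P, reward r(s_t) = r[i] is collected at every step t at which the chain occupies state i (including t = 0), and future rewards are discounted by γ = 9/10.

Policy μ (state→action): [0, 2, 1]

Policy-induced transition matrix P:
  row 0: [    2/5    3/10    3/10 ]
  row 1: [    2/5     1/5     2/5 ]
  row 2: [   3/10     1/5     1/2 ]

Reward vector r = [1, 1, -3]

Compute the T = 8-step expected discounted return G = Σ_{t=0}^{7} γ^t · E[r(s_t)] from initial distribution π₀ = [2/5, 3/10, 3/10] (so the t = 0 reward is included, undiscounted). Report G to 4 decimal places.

G = -3.0400

t=0: π = [0.4000, 0.3000, 0.3000], E[r] = -0.2000, γ^t·E[r] = -0.200000, running G = -0.200000
t=1: π = [0.3700, 0.2400, 0.3900], E[r] = -0.5600, γ^t·E[r] = -0.504000, running G = -0.704000
t=2: π = [0.3610, 0.2370, 0.4020], E[r] = -0.6080, γ^t·E[r] = -0.492480, running G = -1.196480
t=3: π = [0.3598, 0.2361, 0.4041], E[r] = -0.6164, γ^t·E[r] = -0.449356, running G = -1.645836
t=4: π = [0.3596, 0.2360, 0.4044], E[r] = -0.6177, γ^t·E[r] = -0.405286, running G = -2.051122
t=5: π = [0.3596, 0.2360, 0.4045], E[r] = -0.6179, γ^t·E[r] = -0.364885, running G = -2.416007
t=6: π = [0.3596, 0.2360, 0.4045], E[r] = -0.6180, γ^t·E[r] = -0.328415, running G = -2.744422
t=7: π = [0.3596, 0.2360, 0.4045], E[r] = -0.6180, γ^t·E[r] = -0.295576, running G = -3.039998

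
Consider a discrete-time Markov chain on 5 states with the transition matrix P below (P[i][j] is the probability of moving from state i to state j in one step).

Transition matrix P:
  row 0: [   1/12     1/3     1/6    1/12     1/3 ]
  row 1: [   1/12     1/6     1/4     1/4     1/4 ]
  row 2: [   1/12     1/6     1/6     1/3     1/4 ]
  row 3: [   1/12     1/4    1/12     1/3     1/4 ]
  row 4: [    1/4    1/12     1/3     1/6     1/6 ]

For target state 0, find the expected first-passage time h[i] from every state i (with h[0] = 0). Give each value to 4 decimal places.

First-step conditioning: h[0] = 0; for i ≠ 0, h[i] = 1 + Σ_k P[i][k]·h[k].
  h[1] = 1 + 1/6·h[1] + 1/4·h[2] + 1/4·h[3] + 1/4·h[4]
  h[2] = 1 + 1/6·h[1] + 1/6·h[2] + 1/3·h[3] + 1/4·h[4]
  h[3] = 1 + 1/4·h[1] + 1/12·h[2] + 1/3·h[3] + 1/4·h[4]
  h[4] = 1 + 1/12·h[1] + 1/3·h[2] + 1/6·h[3] + 1/6·h[4]
Solving the 4×4 linear system over states ≠ 0 gives exactly h = [0, 156/19, 156/19, 156/19, 132/19] (h[0] = 0 is the target).

h = [0.0000, 8.2105, 8.2105, 8.2105, 6.9474]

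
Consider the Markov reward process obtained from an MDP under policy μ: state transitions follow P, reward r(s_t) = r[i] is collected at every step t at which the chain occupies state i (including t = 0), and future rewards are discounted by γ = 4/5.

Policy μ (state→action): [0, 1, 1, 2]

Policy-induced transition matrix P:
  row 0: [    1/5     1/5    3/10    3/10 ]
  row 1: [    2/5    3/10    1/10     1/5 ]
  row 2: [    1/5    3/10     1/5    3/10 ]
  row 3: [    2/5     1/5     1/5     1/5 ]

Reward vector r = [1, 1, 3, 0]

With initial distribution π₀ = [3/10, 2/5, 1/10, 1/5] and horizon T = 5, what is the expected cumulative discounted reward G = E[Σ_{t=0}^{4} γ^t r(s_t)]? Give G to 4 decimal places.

G = 3.7257

t=0: π = [0.3000, 0.4000, 0.1000, 0.2000], E[r] = 1.0000, γ^t·E[r] = 1.000000, running G = 1.000000
t=1: π = [0.3200, 0.2500, 0.1900, 0.2400], E[r] = 1.1400, γ^t·E[r] = 0.912000, running G = 1.912000
t=2: π = [0.2980, 0.2440, 0.2070, 0.2510], E[r] = 1.1630, γ^t·E[r] = 0.744320, running G = 2.656320
t=3: π = [0.2990, 0.2451, 0.2054, 0.2505], E[r] = 1.1603, γ^t·E[r] = 0.594074, running G = 3.250394
t=4: π = [0.2991, 0.2451, 0.2054, 0.2504], E[r] = 1.1603, γ^t·E[r] = 0.475275, running G = 3.725669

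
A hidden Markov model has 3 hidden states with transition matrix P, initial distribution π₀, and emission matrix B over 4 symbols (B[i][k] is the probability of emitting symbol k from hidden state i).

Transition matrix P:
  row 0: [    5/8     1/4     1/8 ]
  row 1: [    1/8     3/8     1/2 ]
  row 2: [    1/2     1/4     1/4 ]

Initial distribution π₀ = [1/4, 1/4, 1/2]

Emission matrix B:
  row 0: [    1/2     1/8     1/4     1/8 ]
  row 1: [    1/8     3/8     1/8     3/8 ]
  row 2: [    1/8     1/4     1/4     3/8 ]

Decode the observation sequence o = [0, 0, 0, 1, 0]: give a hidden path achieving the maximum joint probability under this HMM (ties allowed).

path = [0, 0, 0, 0, 0]

t=0: δ = [1.250e-01, 3.125e-02, 6.250e-02]  (obs o_0=0)
t=1: δ = [3.906e-02, 3.906e-03, 1.953e-03]  ψ = [0, 0, 0]  (obs o_1=0)
t=2: δ = [1.221e-02, 1.221e-03, 6.104e-04]  ψ = [0, 0, 0]  (obs o_2=0)
t=3: δ = [9.537e-04, 1.144e-03, 3.815e-04]  ψ = [0, 0, 0]  (obs o_3=1)
t=4: δ = [2.980e-04, 5.364e-05, 7.153e-05]  ψ = [0, 1, 1]  (obs o_4=0)
backtrack: best end state = 0; path = [0, 0, 0, 0, 0]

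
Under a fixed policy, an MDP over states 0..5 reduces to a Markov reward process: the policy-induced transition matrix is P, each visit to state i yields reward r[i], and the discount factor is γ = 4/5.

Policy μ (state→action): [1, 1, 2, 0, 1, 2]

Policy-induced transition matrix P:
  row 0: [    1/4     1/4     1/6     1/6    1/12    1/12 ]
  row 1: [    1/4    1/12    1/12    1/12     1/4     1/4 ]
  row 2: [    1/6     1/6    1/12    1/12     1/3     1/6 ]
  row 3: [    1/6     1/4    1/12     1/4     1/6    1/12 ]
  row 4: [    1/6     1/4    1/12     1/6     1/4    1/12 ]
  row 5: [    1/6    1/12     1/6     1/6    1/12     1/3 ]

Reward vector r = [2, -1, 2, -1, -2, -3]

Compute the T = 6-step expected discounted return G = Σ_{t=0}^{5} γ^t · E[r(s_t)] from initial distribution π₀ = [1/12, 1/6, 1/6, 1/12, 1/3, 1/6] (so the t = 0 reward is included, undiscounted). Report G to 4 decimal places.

G = -2.5530

t=0: π = [0.0833, 0.1667, 0.1667, 0.0833, 0.3333, 0.1667], E[r] = -0.9167, γ^t·E[r] = -0.916667, running G = -0.916667
t=1: π = [0.1875, 0.1806, 0.1042, 0.1458, 0.2153, 0.1667], E[r] = -0.6736, γ^t·E[r] = -0.538889, running G = -1.455556
t=2: π = [0.1973, 0.1834, 0.1128, 0.1551, 0.1875, 0.1638], E[r] = -0.5845, γ^t·E[r] = -0.374074, running G = -1.829630
t=3: π = [0.1984, 0.1827, 0.1134, 0.1549, 0.1863, 0.1643], E[r] = -0.5793, γ^t·E[r] = -0.296617, running G = -2.126247
t=4: π = [0.1984, 0.1827, 0.1136, 0.1549, 0.1861, 0.1643], E[r] = -0.5788, γ^t·E[r] = -0.237062, running G = -2.363309
t=5: π = [0.1984, 0.1827, 0.1136, 0.1549, 0.1861, 0.1643], E[r] = -0.5788, γ^t·E[r] = -0.189655, running G = -2.552964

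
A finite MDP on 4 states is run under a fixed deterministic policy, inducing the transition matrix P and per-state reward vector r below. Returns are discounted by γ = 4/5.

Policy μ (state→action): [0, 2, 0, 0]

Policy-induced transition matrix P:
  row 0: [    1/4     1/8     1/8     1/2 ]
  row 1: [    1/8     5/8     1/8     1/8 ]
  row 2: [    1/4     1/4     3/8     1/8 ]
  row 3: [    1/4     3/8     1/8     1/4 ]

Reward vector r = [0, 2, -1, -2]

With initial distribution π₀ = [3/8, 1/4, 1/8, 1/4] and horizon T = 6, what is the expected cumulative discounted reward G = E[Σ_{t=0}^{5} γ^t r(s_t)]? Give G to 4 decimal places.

G = 0.0899

t=0: π = [0.3750, 0.2500, 0.1250, 0.2500], E[r] = -0.1250, γ^t·E[r] = -0.125000, running G = -0.125000
t=1: π = [0.2188, 0.3281, 0.1563, 0.2969], E[r] = -0.0938, γ^t·E[r] = -0.075000, running G = -0.200000
t=2: π = [0.2090, 0.3828, 0.1641, 0.2441], E[r] = 0.1133, γ^t·E[r] = 0.072500, running G = -0.127500
t=3: π = [0.2021, 0.3979, 0.1660, 0.2339], E[r] = 0.1621, γ^t·E[r] = 0.083000, running G = -0.044500
t=4: π = [0.2003, 0.4032, 0.1665, 0.2300], E[r] = 0.1798, γ^t·E[r] = 0.073650, running G = 0.029150
t=5: π = [0.1996, 0.4049, 0.1666, 0.2289], E[r] = 0.1855, γ^t·E[r] = 0.060790, running G = 0.089940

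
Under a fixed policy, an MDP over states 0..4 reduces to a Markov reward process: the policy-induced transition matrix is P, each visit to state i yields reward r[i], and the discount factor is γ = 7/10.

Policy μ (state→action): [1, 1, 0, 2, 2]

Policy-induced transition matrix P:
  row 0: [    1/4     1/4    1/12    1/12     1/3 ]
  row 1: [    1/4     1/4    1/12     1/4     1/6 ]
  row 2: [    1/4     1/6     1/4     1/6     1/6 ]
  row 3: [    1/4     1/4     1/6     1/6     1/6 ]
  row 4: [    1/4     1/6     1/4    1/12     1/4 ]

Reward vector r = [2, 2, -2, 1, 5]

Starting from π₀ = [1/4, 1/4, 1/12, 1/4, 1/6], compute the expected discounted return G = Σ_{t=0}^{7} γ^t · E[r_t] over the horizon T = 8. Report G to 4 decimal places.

G = 6.0061

t=0: π = [0.2500, 0.2500, 0.0833, 0.2500, 0.1667], E[r] = 1.9167, γ^t·E[r] = 1.916667, running G = 1.916667
t=1: π = [0.2500, 0.2292, 0.1458, 0.1528, 0.2222], E[r] = 1.9306, γ^t·E[r] = 1.351389, running G = 3.268056
t=2: π = [0.2500, 0.2193, 0.1574, 0.1464, 0.2269], E[r] = 1.9045, γ^t·E[r] = 0.933212, running G = 4.201267
t=3: π = [0.2500, 0.2180, 0.1596, 0.1452, 0.2272], E[r] = 1.8982, γ^t·E[r] = 0.651081, running G = 4.852349
t=4: π = [0.2500, 0.2178, 0.1599, 0.1451, 0.2273], E[r] = 1.8971, γ^t·E[r] = 0.455502, running G = 5.307851
t=5: π = [0.2500, 0.2177, 0.1600, 0.1450, 0.2273], E[r] = 1.8970, γ^t·E[r] = 0.318824, running G = 5.626675
t=6: π = [0.2500, 0.2177, 0.1600, 0.1450, 0.2273], E[r] = 1.8970, γ^t·E[r] = 0.223174, running G = 5.849850
t=7: π = [0.2500, 0.2177, 0.1600, 0.1450, 0.2273], E[r] = 1.8969, γ^t·E[r] = 0.156222, running G = 6.006071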